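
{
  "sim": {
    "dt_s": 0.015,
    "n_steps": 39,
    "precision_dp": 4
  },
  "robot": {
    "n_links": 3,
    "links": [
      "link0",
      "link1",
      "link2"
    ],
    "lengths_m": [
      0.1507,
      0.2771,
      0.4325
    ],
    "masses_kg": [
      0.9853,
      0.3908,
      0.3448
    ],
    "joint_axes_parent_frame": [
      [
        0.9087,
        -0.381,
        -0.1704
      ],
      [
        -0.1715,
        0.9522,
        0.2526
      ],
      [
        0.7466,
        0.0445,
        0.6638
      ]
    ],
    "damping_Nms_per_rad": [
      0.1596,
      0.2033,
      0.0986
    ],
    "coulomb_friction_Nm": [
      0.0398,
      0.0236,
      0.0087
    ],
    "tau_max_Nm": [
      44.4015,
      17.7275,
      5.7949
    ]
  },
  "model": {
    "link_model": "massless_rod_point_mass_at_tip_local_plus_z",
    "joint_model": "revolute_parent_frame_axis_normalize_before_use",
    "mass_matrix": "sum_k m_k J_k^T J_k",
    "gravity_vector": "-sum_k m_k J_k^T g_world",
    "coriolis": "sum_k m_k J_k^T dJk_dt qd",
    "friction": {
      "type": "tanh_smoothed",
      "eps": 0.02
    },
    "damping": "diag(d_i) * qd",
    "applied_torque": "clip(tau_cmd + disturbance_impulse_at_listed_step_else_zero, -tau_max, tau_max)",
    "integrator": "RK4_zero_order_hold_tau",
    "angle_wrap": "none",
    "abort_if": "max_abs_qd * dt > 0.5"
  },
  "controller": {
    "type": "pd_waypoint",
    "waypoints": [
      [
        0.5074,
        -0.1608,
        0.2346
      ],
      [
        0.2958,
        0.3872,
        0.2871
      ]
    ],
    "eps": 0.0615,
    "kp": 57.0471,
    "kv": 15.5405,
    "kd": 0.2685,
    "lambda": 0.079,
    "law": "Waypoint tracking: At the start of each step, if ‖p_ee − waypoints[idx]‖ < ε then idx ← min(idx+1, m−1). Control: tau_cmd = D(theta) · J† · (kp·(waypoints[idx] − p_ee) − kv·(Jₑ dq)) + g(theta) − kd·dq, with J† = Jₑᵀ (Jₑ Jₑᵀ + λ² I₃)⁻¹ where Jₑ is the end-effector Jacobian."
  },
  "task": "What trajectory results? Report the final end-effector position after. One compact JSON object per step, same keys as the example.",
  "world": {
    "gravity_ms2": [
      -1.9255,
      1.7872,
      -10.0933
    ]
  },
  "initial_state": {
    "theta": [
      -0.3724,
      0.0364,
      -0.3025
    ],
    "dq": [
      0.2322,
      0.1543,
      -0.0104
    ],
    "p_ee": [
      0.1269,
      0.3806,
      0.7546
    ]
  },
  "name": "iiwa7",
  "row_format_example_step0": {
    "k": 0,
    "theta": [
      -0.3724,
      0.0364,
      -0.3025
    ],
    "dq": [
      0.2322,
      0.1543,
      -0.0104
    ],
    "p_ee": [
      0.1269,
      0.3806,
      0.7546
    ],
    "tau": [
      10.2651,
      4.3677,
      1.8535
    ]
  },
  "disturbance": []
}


{"k":1,"theta":[-0.3598,0.0464,-0.3168],"dq":[1.4221,1.1679,-1.8319],"p_ee":[0.1302,0.3768,0.7552],"tau":[9.3992,2.8056,2.0279]}
{"k":2,"theta":[-0.3329,0.0691,-0.3501],"dq":[2.1521,1.8495,-2.5664],"p_ee":[0.1383,0.3696,0.7556],"tau":[8.424,1.7311,1.8067]}
{"k":3,"theta":[-0.2968,0.1004,-0.3914],"dq":[2.6647,2.3351,-2.9201],"p_ee":[0.1495,0.3589,0.756],"tau":[7.4174,0.9916,1.5072]}
{"k":4,"theta":[-0.2539,0.1381,-0.4367],"dq":[3.0461,2.6923,-3.1056],"p_ee":[0.1627,0.3451,0.7562],"tau":[6.3968,0.4948,1.2163]}
{"k":5,"theta":[-0.2061,0.1805,-0.4839],"dq":[3.3309,2.9597,-3.1847],"p_ee":[0.1772,0.3288,0.7561],"tau":[5.3796,0.1767,0.9552]}
{"k":6,"theta":[-0.1546,0.2263,-0.5317],"dq":[3.538,3.163,-3.179],"p_ee":[0.1923,0.3104,0.7553],"tau":[4.3941,-0.012,0.7283]}
{"k":7,"theta":[-0.1006,0.2749,-0.5788],"dq":[3.6815,3.3204,-3.103],"p_ee":[0.2074,0.2905,0.7536],"tau":[3.4719,-0.1108,0.5366]}
{"k":8,"theta":[-0.0447,0.3256,-0.6243],"dq":[3.7746,3.4455,-2.9715],"p_ee":[0.2223,0.2696,0.751],"tau":[2.6388,-0.1508,0.3799]}
{"k":9,"theta":[0.0123,0.378,-0.6675],"dq":[3.8289,3.5479,-2.7998],"p_ee":[0.2367,0.2481,0.7474],"tau":[1.9097,-0.1557,0.2572]}
{"k":10,"theta":[0.0698,0.4318,-0.7079],"dq":[3.8547,3.6345,-2.6008],"p_ee":[0.2504,0.2264,0.7427],"tau":[1.2879,-0.1423,0.1661]}
{"k":11,"theta":[0.1276,0.4869,-0.7452],"dq":[3.8603,3.7099,-2.3849],"p_ee":[0.2632,0.2049,0.7371],"tau":[0.7682,-0.1218,0.103]}
{"k":12,"theta":[0.1854,0.543,-0.7792],"dq":[3.852,3.7775,-2.1587],"p_ee":[0.2752,0.184,0.7307],"tau":[0.3403,-0.1009,0.0639]}
{"k":13,"theta":[0.243,0.6001,-0.8097],"dq":[3.834,3.839,-1.9266],"p_ee":[0.2862,0.1638,0.7234],"tau":[-0.0088,-0.0832,0.0445]}
{"k":14,"theta":[0.3003,0.658,-0.8368],"dq":[3.8093,3.8953,-1.6903],"p_ee":[0.2962,0.1445,0.7155],"tau":[-0.2922,-0.0702,0.0406]}
{"k":15,"theta":[0.3571,0.7168,-0.8602],"dq":[3.7792,3.9463,-1.4504],"p_ee":[0.3053,0.1263,0.7071],"tau":[-0.5225,-0.0618,0.0484]}
{"k":16,"theta":[0.4135,0.7763,-0.8801],"dq":[3.7438,3.9911,-1.2067],"p_ee":[0.3133,0.1092,0.6984],"tau":[-0.7104,-0.0574,0.0648]}
{"k":17,"theta":[0.4693,0.8365,-0.8963],"dq":[3.7021,4.0277,-0.9588],"p_ee":[0.3204,0.0934,0.6895],"tau":[-0.8654,-0.056,0.087]}
{"k":18,"theta":[0.5244,0.8971,-0.9087],"dq":[3.6523,4.0536,-0.7061],"p_ee":[0.3266,0.0788,0.6806],"tau":[-0.9947,-0.057,0.1131]}
{"k":19,"theta":[0.5787,0.9579,-0.9173],"dq":[3.5918,4.065,-0.4491],"p_ee":[0.3319,0.0654,0.6718],"tau":[-1.1039,-0.06,0.1413]}
{"k":20,"theta":[0.632,1.0189,-0.922],"dq":[3.5176,4.058,-0.189],"p_ee":[0.3365,0.0532,0.6632],"tau":[-1.1965,-0.0657,0.1707]}
{"k":21,"theta":[0.6841,1.0795,-0.9228],"dq":[3.4274,4.0279,0.0692],"p_ee":[0.3403,0.0421,0.655],"tau":[-1.2741,-0.0754,0.2016]}
{"k":22,"theta":[0.7347,1.1395,-0.9199],"dq":[3.3203,3.9705,0.3143],"p_ee":[0.3435,0.0321,0.6472],"tau":[-1.336,-0.0916,0.2377]}
{"k":23,"theta":[0.7835,1.1984,-0.9133],"dq":[3.1917,3.8844,0.5578],"p_ee":[0.3462,0.0232,0.6399],"tau":[-1.3812,-0.1165,0.2701]}
{"k":24,"theta":[0.8303,1.2558,-0.9032],"dq":[3.0426,3.7682,0.7904],"p_ee":[0.3485,0.0151,0.6331],"tau":[-1.4065,-0.1523,0.3001]}
{"k":25,"theta":[0.8747,1.3113,-0.8896],"dq":[2.8761,3.6233,1.0052],"p_ee":[0.3507,0.0079,0.6268],"tau":[-1.4099,-0.2005,0.3278]}
{"k":26,"theta":[0.9165,1.3644,-0.8731],"dq":[2.6971,3.4541,1.197],"p_ee":[0.3527,0.0013,0.621],"tau":[-1.3907,-0.2606,0.3525]}
{"k":27,"theta":[0.9555,1.4148,-0.8538],"dq":[2.5117,3.2672,1.3632],"p_ee":[0.3547,-0.0045,0.6157],"tau":[-1.3511,-0.3307,0.373]}
{"k":28,"theta":[0.9918,1.4623,-0.8323],"dq":[2.3267,3.0705,1.5034],"p_ee":[0.3569,-0.0098,0.6107],"tau":[-1.2951,-0.4076,0.3881]}
{"k":29,"theta":[1.0253,1.5068,-0.8089],"dq":[2.1482,2.8714,1.6193],"p_ee":[0.3593,-0.0147,0.606],"tau":[-1.2286,-0.4874,0.3966]}
{"k":30,"theta":[1.0563,1.5484,-0.7839],"dq":[1.9813,2.6765,1.7135],"p_ee":[0.3619,-0.0191,0.6016],"tau":[-1.1574,-0.5664,0.3974]}
{"k":31,"theta":[1.0848,1.5871,-0.7576],"dq":[1.8291,2.4904,1.7893],"p_ee":[0.3647,-0.0233,0.5973],"tau":[-1.0869,-0.6413,0.3905]}
{"k":32,"theta":[1.1112,1.6231,-0.7303],"dq":[1.6932,2.3158,1.8496],"p_ee":[0.3678,-0.0272,0.5931],"tau":[-1.021,-0.7097,0.3759]}
{"k":33,"theta":[1.1357,1.6566,-0.7022],"dq":[1.5739,2.154,1.8973],"p_ee":[0.3711,-0.0309,0.589],"tau":[-0.9626,-0.7703,0.3543]}
{"k":34,"theta":[1.1585,1.6877,-0.6735],"dq":[1.4704,2.005,1.9346],"p_ee":[0.3747,-0.0345,0.5848],"tau":[-0.9132,-0.8221,0.3265]}
{"k":35,"theta":[1.1798,1.7168,-0.6443],"dq":[1.3812,1.8682,1.9631],"p_ee":[0.3784,-0.038,0.5807],"tau":[-0.8733,-0.8651,0.2935]}
{"k":36,"theta":[1.2,1.7438,-0.6147],"dq":[1.3048,1.7425,1.9842],"p_ee":[0.3824,-0.0414,0.5765],"tau":[-0.8428,-0.8993,0.2563]}
{"k":37,"theta":[1.219,1.769,-0.5849],"dq":[1.2393,1.6268,1.9989],"p_ee":[0.3864,-0.0449,0.5722],"tau":[-0.821,-0.9254,0.2159]}
{"k":38,"theta":[1.2372,1.7926,-0.5548],"dq":[1.1831,1.5199,2.0081],"p_ee":[0.3906,-0.0483,0.5678],"tau":[-0.8073,-0.944,0.1731]}
{"k":39,"theta":[1.2545,1.8146,-0.5247],"dq":[1.1346,1.4207,2.0122],"p_ee":[0.3949,-0.0517,0.5634]}
{"summary": "final p_ee position (m): 0.3949 -0.0517 0.5634"}


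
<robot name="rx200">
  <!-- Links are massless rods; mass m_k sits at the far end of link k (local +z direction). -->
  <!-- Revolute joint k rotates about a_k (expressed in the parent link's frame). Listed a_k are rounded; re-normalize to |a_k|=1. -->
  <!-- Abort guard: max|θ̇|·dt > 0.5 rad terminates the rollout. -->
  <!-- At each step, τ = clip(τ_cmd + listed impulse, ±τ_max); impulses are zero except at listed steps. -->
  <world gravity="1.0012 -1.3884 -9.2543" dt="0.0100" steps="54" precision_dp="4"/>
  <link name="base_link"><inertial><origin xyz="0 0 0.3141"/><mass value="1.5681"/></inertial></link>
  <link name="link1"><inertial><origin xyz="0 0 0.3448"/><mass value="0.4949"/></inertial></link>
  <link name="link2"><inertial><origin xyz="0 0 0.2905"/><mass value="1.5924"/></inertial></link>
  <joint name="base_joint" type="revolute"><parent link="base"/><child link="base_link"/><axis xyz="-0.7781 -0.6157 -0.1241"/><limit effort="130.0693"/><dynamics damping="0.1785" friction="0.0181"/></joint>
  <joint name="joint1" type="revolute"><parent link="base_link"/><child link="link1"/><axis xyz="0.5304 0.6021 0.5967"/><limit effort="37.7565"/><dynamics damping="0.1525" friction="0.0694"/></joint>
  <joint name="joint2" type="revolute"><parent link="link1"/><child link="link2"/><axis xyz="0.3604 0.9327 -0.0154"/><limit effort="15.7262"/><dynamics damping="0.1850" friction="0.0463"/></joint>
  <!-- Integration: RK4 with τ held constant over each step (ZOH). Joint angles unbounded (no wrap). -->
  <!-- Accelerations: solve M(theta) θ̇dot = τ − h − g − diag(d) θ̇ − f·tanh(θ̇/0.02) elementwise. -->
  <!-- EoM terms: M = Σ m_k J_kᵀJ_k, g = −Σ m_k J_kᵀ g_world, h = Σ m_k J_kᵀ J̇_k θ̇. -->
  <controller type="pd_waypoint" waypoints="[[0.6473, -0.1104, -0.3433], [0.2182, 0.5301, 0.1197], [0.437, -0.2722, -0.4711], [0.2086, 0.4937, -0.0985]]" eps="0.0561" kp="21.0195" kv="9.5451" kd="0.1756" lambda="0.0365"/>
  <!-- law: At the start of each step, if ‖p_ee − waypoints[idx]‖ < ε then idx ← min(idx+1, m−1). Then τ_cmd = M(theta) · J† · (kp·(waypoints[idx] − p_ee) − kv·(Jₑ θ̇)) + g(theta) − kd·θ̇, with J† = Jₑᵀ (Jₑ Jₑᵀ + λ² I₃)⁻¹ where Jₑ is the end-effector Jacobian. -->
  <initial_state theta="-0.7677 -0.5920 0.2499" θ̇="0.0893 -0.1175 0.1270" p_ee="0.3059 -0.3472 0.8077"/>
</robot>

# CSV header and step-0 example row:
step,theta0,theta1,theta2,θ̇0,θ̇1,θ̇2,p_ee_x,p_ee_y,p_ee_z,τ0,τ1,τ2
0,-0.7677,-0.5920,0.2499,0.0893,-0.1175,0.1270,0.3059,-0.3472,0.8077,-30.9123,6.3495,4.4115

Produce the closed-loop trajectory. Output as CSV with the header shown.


step,theta0,theta1,theta2,θ̇0,θ̇1,θ̇2,p_ee_x,p_ee_y,p_ee_z,τ0,τ1,τ2
1,-0.7729,-0.6038,0.2521,-1.1215,-2.2119,0.2739,0.3059,-0.3464,0.8073,-27.8375,5.8019,3.7015
2,-0.7894,-0.6341,0.2538,-2.1648,-3.7792,0.0205,0.3069,-0.3454,0.8052,-25.6511,5.3210,3.0896
3,-0.8156,-0.6775,0.2509,-3.0654,-4.8522,-0.6346,0.3087,-0.3443,0.8016,-23.7918,4.8746,2.5563
4,-0.8502,-0.7293,0.2396,-3.8328,-5.4468,-1.6730,0.3116,-0.3430,0.7967,-21.6478,4.3845,2.0917
5,-0.8917,-0.7848,0.2165,-4.4587,-5.6111,-2.9636,0.3155,-0.3415,0.7904,-18.8639,3.7873,1.6676
6,-0.9388,-0.8402,0.1802,-4.9341,-5.4366,-4.3103,0.3203,-0.3396,0.7826,-15.2864,3.0310,1.2532
7,-0.9898,-0.8927,0.1310,-5.2581,-5.0527,-5.4963,0.3261,-0.3373,0.7733,-10.7998,2.0567,0.8228
8,-1.0433,-0.9409,0.0717,-5.4378,-4.5960,-6.3309,0.3325,-0.3348,0.7623,-5.6611,0.8954,0.3692
9,-1.0979,-0.9847,0.0062,-5.4934,-4.1701,-6.7278,0.3396,-0.3321,0.7495,-0.5525,-0.2965,-0.0879
10,-1.1527,-1.0245,-0.0612,-5.4595,-3.8211,-6.7410,0.3472,-0.3292,0.7350,3.9451,-1.3651,-0.5149
11,-1.2068,-1.0613,-0.1275,-5.3732,-3.5488,-6.4999,0.3551,-0.3264,0.7192,7.6249,-2.2447,-0.8861
12,-1.2600,-1.0957,-0.1906,-5.2623,-3.3350,-6.1264,0.3634,-0.3236,0.7022,10.5338,-2.9387,-1.1915
13,-1.3120,-1.1281,-0.2497,-5.1436,-3.1610,-5.7027,0.3719,-0.3209,0.6844,12.8042,-3.4776,-1.4333
14,-1.3628,-1.1590,-0.3046,-5.0259,-3.0133,-5.2741,0.3806,-0.3182,0.6660,14.5701,-3.8954,-1.6197
15,-1.4125,-1.1884,-0.3552,-4.9128,-2.8831,-4.8625,0.3894,-0.3156,0.6471,15.9423,-4.2214,-1.7607
16,-1.4610,-1.2167,-0.4019,-4.8060,-2.7649,-4.4771,0.3982,-0.3131,0.6280,17.0064,-4.4789,-1.8659
17,-1.5086,-1.2438,-0.4448,-4.7054,-2.6553,-4.1202,0.4070,-0.3107,0.6086,17.8272,-4.6854,-1.9436
18,-1.5552,-1.2698,-0.4843,-4.6107,-2.5520,-3.7913,0.4157,-0.3084,0.5892,18.4543,-4.8543,-2.0008
19,-1.6008,-1.2948,-0.5207,-4.5213,-2.4536,-3.4884,0.4242,-0.3061,0.5698,18.9258,-4.9960,-2.0431
20,-1.6456,-1.3189,-0.5542,-4.4365,-2.3591,-3.2092,0.4326,-0.3039,0.5504,19.2711,-5.1180,-2.0750
21,-1.6895,-1.3420,-0.5850,-4.3556,-2.2678,-2.9513,0.4408,-0.3017,0.5310,19.5136,-5.2264,-2.1001
22,-1.7327,-1.3643,-0.6133,-4.2781,-2.1792,-2.7126,0.4487,-0.2995,0.5119,19.6717,-5.3254,-2.1212
23,-1.7751,-1.3856,-0.6393,-4.2033,-2.0930,-2.4912,0.4565,-0.2974,0.4928,19.7603,-5.4187,-2.1403
24,-1.8168,-1.4061,-0.6631,-4.1309,-2.0090,-2.2852,0.4640,-0.2953,0.4740,19.7915,-5.5088,-2.1593
25,-1.8577,-1.4258,-0.6850,-4.0603,-1.9268,-2.0931,0.4712,-0.2933,0.4553,19.7753,-5.5976,-2.1794
26,-1.8980,-1.4447,-0.7050,-3.9912,-1.8466,-1.9137,0.4782,-0.2912,0.4369,19.7198,-5.6865,-2.2015
27,-1.9376,-1.4628,-0.7233,-3.9233,-1.7681,-1.7458,0.4850,-0.2892,0.4187,19.6318,-5.7766,-2.2264
28,-1.9765,-1.4801,-0.7400,-3.8562,-1.6914,-1.5883,0.4914,-0.2872,0.4008,19.5168,-5.8687,-2.2544
29,-2.0147,-1.4966,-0.7551,-3.7897,-1.6165,-1.4405,0.4977,-0.2852,0.3831,19.3797,-5.9631,-2.2859
30,-2.0523,-1.5124,-0.7688,-3.7236,-1.5433,-1.3016,0.5036,-0.2832,0.3657,19.2244,-6.0602,-2.3211
31,-2.0892,-1.5275,-0.7812,-3.6577,-1.4719,-1.1708,0.5094,-0.2812,0.3485,19.0541,-6.1600,-2.3600
32,-2.1254,-1.5418,-0.7923,-3.5918,-1.4023,-1.0475,0.5148,-0.2792,0.3317,18.8717,-6.2624,-2.4025
33,-2.1610,-1.5555,-0.8021,-3.5258,-1.3346,-0.9314,0.5201,-0.2772,0.3151,18.6796,-6.3674,-2.4487
34,-2.1960,-1.5686,-0.8109,-3.4597,-1.2689,-0.8218,0.5251,-0.2752,0.2987,18.4795,-6.4747,-2.4983
35,-2.2302,-1.5809,-0.8186,-3.3932,-1.2051,-0.7183,0.5299,-0.2733,0.2827,18.2734,-6.5840,-2.5511
36,-2.2638,-1.5927,-0.8253,-3.3264,-1.1432,-0.6206,0.5345,-0.2713,0.2669,18.0624,-6.6950,-2.6068
37,-2.2968,-1.6038,-0.8310,-3.2593,-1.0835,-0.5284,0.5388,-0.2693,0.2514,17.8478,-6.8072,-2.6653
38,-2.3290,-1.6144,-0.8359,-3.1918,-1.0258,-0.4413,0.5430,-0.2673,0.2362,17.6305,-6.9202,-2.7261
39,-2.3606,-1.6243,-0.8399,-3.1239,-0.9702,-0.3591,0.5469,-0.2653,0.2213,17.4113,-7.0337,-2.7889
40,-2.3915,-1.6338,-0.8431,-3.0556,-0.9168,-0.2815,0.5507,-0.2633,0.2066,17.1909,-7.1472,-2.8535
41,-2.4217,-1.6427,-0.8456,-2.9871,-0.8655,-0.2083,0.5543,-0.2613,0.1922,16.9698,-7.2602,-2.9196
42,-2.4512,-1.6511,-0.8473,-2.9182,-0.8164,-0.1393,0.5577,-0.2593,0.1781,16.7484,-7.3723,-2.9867
43,-2.4801,-1.6590,-0.8484,-2.8492,-0.7695,-0.0743,0.5609,-0.2573,0.1643,16.5272,-7.4831,-3.0545
44,-2.5082,-1.6665,-0.8488,-2.7800,-0.7244,-0.0137,0.5640,-0.2553,0.1507,16.3063,-7.5923,-3.1224
45,-2.5357,-1.6735,-0.8487,-2.7112,-0.6782,0.0341,0.5669,-0.2533,0.1374,16.0859,-7.6998,-3.1831
46,-2.5625,-1.6801,-0.8481,-2.6426,-0.6332,0.0756,0.5696,-0.2512,0.1244,15.8661,-7.8049,-3.2410
47,-2.5886,-1.6862,-0.8472,-2.5741,-0.5910,0.1156,0.5722,-0.2492,0.1116,15.6470,-7.9070,-3.2994
48,-2.6140,-1.6919,-0.8458,-2.5059,-0.5514,0.1540,0.5746,-0.2472,0.0991,15.4288,-8.0060,-3.3580
49,-2.6387,-1.6972,-0.8441,-2.4379,-0.5143,0.1907,0.5769,-0.2451,0.0868,15.2117,-8.1015,-3.4164
50,-2.6627,-1.7022,-0.8420,-2.3703,-0.4795,0.2255,0.5790,-0.2431,0.0748,14.9956,-8.1933,-3.4743
51,-2.6861,-1.7068,-0.8396,-2.3032,-0.4471,0.2586,0.5810,-0.2410,0.0631,14.7808,-8.2813,-3.5314
52,-2.7088,-1.7112,-0.8369,-2.2366,-0.4167,0.2899,0.5828,-0.2390,0.0516,14.5673,-8.3654,-3.5875
53,-2.7308,-1.7152,-0.8338,-2.1707,-0.3885,0.3192,0.5845,-0.2369,0.0404,14.3551,-8.4453,-3.6424
54,-2.7522,-1.7189,-0.8305,-2.1056,-0.3621,0.3468,0.5862,-0.2349,0.0294,,,


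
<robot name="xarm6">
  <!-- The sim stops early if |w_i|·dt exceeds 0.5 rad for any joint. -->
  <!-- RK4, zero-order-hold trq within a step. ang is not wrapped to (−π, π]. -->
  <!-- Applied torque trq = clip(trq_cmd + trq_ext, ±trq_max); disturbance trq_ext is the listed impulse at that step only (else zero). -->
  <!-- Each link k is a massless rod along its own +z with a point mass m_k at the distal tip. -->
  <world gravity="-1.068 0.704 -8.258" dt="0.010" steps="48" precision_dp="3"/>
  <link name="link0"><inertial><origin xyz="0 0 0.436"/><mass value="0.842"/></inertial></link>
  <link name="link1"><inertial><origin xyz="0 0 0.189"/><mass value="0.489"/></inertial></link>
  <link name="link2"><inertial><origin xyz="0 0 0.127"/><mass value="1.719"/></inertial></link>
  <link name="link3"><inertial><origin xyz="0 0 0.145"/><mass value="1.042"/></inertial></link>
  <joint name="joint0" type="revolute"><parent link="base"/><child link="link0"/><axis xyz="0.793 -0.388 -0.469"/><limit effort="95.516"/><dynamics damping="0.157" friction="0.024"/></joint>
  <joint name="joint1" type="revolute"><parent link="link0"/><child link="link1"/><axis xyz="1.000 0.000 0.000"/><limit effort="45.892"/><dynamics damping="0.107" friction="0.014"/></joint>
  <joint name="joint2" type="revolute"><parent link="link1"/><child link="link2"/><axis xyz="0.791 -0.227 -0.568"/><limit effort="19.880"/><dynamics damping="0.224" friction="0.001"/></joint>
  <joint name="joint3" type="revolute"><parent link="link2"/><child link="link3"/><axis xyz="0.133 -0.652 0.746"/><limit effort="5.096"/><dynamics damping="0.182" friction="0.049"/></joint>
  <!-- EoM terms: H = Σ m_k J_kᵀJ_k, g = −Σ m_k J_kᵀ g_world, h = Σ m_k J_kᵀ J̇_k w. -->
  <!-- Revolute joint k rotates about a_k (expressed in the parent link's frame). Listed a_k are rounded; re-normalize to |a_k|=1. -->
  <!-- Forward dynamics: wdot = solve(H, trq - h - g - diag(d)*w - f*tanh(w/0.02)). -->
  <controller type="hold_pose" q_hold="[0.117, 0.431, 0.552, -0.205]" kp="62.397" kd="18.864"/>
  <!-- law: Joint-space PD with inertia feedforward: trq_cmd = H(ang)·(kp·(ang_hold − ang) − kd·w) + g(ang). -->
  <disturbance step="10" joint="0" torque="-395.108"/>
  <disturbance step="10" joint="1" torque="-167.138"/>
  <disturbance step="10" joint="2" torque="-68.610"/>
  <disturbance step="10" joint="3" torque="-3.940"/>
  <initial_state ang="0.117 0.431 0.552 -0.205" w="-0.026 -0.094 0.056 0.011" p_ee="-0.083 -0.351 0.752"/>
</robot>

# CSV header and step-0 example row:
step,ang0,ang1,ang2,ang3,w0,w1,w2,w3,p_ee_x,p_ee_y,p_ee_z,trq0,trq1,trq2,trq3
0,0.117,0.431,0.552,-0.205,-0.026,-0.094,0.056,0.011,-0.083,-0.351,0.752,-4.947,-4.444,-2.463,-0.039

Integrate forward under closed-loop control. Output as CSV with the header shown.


step,ang0,ang1,ang2,ang3,w0,w1,w2,w3,p_ee_x,p_ee_y,p_ee_z,trq0,trq1,trq2,trq3
1,0.117,0.430,0.553,-0.205,-0.021,-0.072,0.035,0.018,-0.083,-0.351,0.752,-5.198,-4.576,-2.506,-0.036
2,0.117,0.429,0.553,-0.205,-0.017,-0.054,0.019,0.024,-0.083,-0.350,0.753,-5.410,-4.688,-2.542,-0.034
3,0.116,0.429,0.553,-0.205,-0.014,-0.040,0.009,0.025,-0.083,-0.350,0.753,-5.589,-4.783,-2.574,-0.032
4,0.116,0.429,0.553,-0.205,-0.011,-0.029,0.002,0.025,-0.083,-0.350,0.753,-5.741,-4.863,-2.601,-0.030
5,0.116,0.428,0.553,-0.205,-0.008,-0.020,-0.003,0.024,-0.083,-0.350,0.753,-5.870,-4.931,-2.624,-0.029
6,0.116,0.428,0.553,-0.205,-0.006,-0.013,-0.006,0.023,-0.083,-0.350,0.753,-5.978,-4.988,-2.644,-0.028
7,0.116,0.428,0.553,-0.205,-0.005,-0.008,-0.007,0.021,-0.083,-0.350,0.753,-6.070,-5.036,-2.661,-0.027
8,0.116,0.428,0.553,-0.205,-0.004,-0.003,-0.008,0.020,-0.083,-0.350,0.753,-6.147,-5.076,-2.676,-0.027
9,0.116,0.428,0.553,-0.205,-0.002,-0.000,-0.009,0.019,-0.083,-0.349,0.753,-6.213,-5.110,-2.688,-0.026
10,0.116,0.428,0.553,-0.205,-0.002,0.003,-0.009,0.018,-0.083,-0.349,0.753,-95.516,-45.892,-19.880,-3.966
11,0.116,0.420,0.560,-0.235,-0.090,-1.450,1.095,-5.614,-0.081,-0.348,0.754,10.847,2.683,0.626,0.635
12,0.115,0.409,0.566,-0.275,-0.137,-0.792,0.225,-2.674,-0.077,-0.345,0.756,8.162,1.472,0.141,0.401
13,0.113,0.403,0.566,-0.294,-0.145,-0.450,-0.095,-1.237,-0.075,-0.343,0.758,5.882,0.445,-0.299,0.275
14,0.112,0.399,0.565,-0.303,-0.134,-0.263,-0.197,-0.514,-0.073,-0.341,0.760,3.949,-0.427,-0.683,0.204
15,0.110,0.397,0.562,-0.306,-0.116,-0.154,-0.212,-0.144,-0.072,-0.340,0.761,2.309,-1.166,-1.013,0.160
16,0.109,0.396,0.560,-0.307,-0.094,-0.094,-0.183,0.011,-0.071,-0.338,0.762,0.918,-1.793,-1.294,0.136
17,0.109,0.395,0.559,-0.306,-0.070,-0.065,-0.133,0.028,-0.071,-0.337,0.763,-0.262,-2.327,-1.531,0.125
18,0.108,0.395,0.558,-0.306,-0.050,-0.041,-0.094,0.040,-0.070,-0.337,0.763,-1.263,-2.780,-1.730,0.116
19,0.108,0.394,0.557,-0.306,-0.033,-0.022,-0.061,0.039,-0.070,-0.336,0.764,-2.111,-3.164,-1.899,0.110
20,0.107,0.394,0.557,-0.306,-0.018,-0.006,-0.037,0.039,-0.070,-0.336,0.764,-2.830,-3.490,-2.041,0.105
21,0.107,0.394,0.556,-0.306,-0.006,0.006,-0.017,0.039,-0.070,-0.336,0.764,-3.437,-3.765,-2.160,0.101
22,0.107,0.394,0.556,-0.306,0.004,0.017,-0.002,0.039,-0.070,-0.336,0.764,-3.949,-3.996,-2.261,0.097
23,0.107,0.395,0.556,-0.305,0.012,0.025,0.010,0.039,-0.070,-0.336,0.764,-4.381,-4.192,-2.346,0.094
24,0.107,0.395,0.557,-0.305,0.018,0.032,0.019,0.039,-0.070,-0.336,0.764,-4.745,-4.357,-2.417,0.091
25,0.108,0.395,0.557,-0.305,0.023,0.038,0.026,0.038,-0.070,-0.337,0.764,-5.052,-4.497,-2.477,0.089
26,0.108,0.395,0.557,-0.305,0.027,0.042,0.031,0.038,-0.071,-0.337,0.763,-5.312,-4.616,-2.527,0.087
27,0.108,0.396,0.558,-0.305,0.031,0.045,0.034,0.038,-0.071,-0.337,0.763,-5.530,-4.716,-2.569,0.086
28,0.109,0.396,0.558,-0.304,0.033,0.048,0.036,0.038,-0.071,-0.338,0.763,-5.714,-4.801,-2.605,0.085
29,0.109,0.397,0.558,-0.304,0.035,0.050,0.038,0.038,-0.071,-0.338,0.763,-5.870,-4.873,-2.635,0.084
30,0.109,0.397,0.559,-0.304,0.036,0.051,0.039,0.038,-0.071,-0.338,0.762,-6.000,-4.933,-2.660,0.083
31,0.110,0.398,0.559,-0.304,0.037,0.052,0.039,0.038,-0.072,-0.339,0.762,-6.110,-4.984,-2.681,0.082
32,0.110,0.398,0.560,-0.304,0.037,0.052,0.039,0.038,-0.072,-0.339,0.762,-6.202,-5.027,-2.699,0.082
33,0.110,0.399,0.560,-0.303,0.037,0.052,0.038,0.038,-0.072,-0.340,0.761,-6.278,-5.064,-2.714,0.081
34,0.111,0.399,0.561,-0.303,0.037,0.052,0.038,0.038,-0.072,-0.340,0.761,-6.343,-5.094,-2.727,0.081
35,0.111,0.400,0.561,-0.303,0.036,0.052,0.037,0.038,-0.073,-0.340,0.761,-6.396,-5.120,-2.737,0.080
36,0.111,0.400,0.561,-0.303,0.036,0.051,0.036,0.038,-0.073,-0.341,0.760,-6.441,-5.142,-2.746,0.080
37,0.112,0.401,0.562,-0.303,0.035,0.050,0.036,0.038,-0.073,-0.341,0.760,-6.477,-5.160,-2.753,0.080
38,0.112,0.401,0.562,-0.302,0.034,0.049,0.035,0.038,-0.073,-0.342,0.760,-6.508,-5.175,-2.759,0.079
39,0.113,0.401,0.563,-0.302,0.033,0.048,0.034,0.038,-0.074,-0.342,0.759,-6.533,-5.188,-2.764,0.079
40,0.113,0.402,0.563,-0.302,0.032,0.047,0.033,0.038,-0.074,-0.342,0.759,-6.553,-5.198,-2.768,0.079
41,0.113,0.402,0.563,-0.302,0.031,0.046,0.032,0.038,-0.074,-0.343,0.759,-6.569,-5.207,-2.772,0.079
42,0.114,0.403,0.564,-0.302,0.030,0.045,0.031,0.038,-0.074,-0.343,0.758,-6.583,-5.215,-2.775,0.078
43,0.114,0.403,0.564,-0.301,0.029,0.043,0.030,0.038,-0.074,-0.343,0.758,-6.593,-5.221,-2.777,0.078
44,0.114,0.404,0.565,-0.301,0.028,0.042,0.029,0.038,-0.075,-0.344,0.758,-6.601,-5.226,-2.779,0.078
45,0.114,0.404,0.565,-0.301,0.027,0.041,0.028,0.038,-0.075,-0.344,0.758,-6.607,-5.230,-2.780,0.078
46,0.115,0.404,0.565,-0.301,0.026,0.040,0.027,0.038,-0.075,-0.344,0.757,-6.612,-5.233,-2.782,0.078
47,0.115,0.405,0.565,-0.301,0.025,0.038,0.026,0.038,-0.075,-0.345,0.757,-6.616,-5.236,-2.783,0.078
48,0.115,0.405,0.566,-0.301,0.024,0.037,0.025,0.038,-0.075,-0.345,0.757,,,,


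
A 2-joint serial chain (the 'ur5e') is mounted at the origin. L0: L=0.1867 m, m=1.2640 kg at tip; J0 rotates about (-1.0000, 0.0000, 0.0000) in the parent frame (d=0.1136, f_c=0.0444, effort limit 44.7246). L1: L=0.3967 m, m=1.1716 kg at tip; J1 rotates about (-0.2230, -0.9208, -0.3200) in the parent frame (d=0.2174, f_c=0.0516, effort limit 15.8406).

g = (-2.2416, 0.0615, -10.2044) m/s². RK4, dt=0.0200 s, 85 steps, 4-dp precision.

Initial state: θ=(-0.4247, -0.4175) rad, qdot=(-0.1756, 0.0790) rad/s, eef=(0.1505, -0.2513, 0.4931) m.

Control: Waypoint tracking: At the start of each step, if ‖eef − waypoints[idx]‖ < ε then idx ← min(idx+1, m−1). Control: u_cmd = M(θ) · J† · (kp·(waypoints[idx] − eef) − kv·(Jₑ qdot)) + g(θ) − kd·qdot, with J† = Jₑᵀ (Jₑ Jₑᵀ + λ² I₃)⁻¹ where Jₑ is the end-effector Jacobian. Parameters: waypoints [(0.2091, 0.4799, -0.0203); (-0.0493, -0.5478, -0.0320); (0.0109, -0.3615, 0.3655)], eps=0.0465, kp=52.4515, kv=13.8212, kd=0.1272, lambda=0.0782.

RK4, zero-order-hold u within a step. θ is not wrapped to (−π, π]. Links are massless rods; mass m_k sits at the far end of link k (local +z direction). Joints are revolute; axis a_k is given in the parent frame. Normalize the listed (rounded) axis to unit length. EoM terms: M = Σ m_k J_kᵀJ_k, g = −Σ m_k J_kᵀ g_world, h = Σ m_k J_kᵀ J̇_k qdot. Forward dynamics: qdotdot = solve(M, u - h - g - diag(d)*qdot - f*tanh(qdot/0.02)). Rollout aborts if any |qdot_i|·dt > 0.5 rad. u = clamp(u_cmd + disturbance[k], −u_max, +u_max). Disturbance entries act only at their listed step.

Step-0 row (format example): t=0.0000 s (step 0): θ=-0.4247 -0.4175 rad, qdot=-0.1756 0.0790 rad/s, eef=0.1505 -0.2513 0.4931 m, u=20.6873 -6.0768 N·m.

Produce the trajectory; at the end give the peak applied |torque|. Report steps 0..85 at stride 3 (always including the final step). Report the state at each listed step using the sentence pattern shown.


t=0.0600 s (step 3): θ=-0.3663 -0.4852 rad, qdot=1.8537 -1.9948 rad/s, eef=0.1736 -0.2202 0.4964 m, u=9.9716 -2.0045 N·m.
t=0.1200 s (step 6): θ=-0.2246 -0.6274 rad, qdot=2.7981 -2.6142 rad/s, eef=0.2198 -0.1438 0.4960 m, u=4.8670 -0.2656 N·m.
t=0.1800 s (step 9): θ=-0.0373 -0.7852 rad, qdot=3.4300 -2.5633 rad/s, eef=0.2665 -0.0462 0.4778 m, u=1.4361 1.0182 N·m.
t=0.2400 s (step 12): θ=0.1839 -0.9250 rad, qdot=3.9324 -2.0350 rad/s, eef=0.3030 0.0571 0.4386 m, u=-1.4585 2.0742 N·m.
t=0.3000 s (step 15): θ=0.4296 -1.0224 rad, qdot=4.2155 -1.1810 rad/s, eef=0.3253 0.1542 0.3836 m, u=-3.9908 2.6604 N·m.
t=0.3600 s (step 18): θ=0.6812 -1.0654 rad, qdot=4.1101 -0.2673 rad/s, eef=0.3342 0.2384 0.3213 m, u=-6.0754 2.5987 N·m.
t=0.4200 s (step 21): θ=0.9141 -1.0594 rad, qdot=3.6063 0.4156 rad/s, eef=0.3330 0.3074 0.2590 m, u=-7.6093 2.0663 N·m.
t=0.4800 s (step 24): θ=1.1096 -1.0220 rad, qdot=2.9019 0.7892 rad/s, eef=0.3252 0.3612 0.2014 m, u=-8.5682 1.3240 N·m.
t=0.5400 s (step 27): θ=1.2623 -0.9702 rad, qdot=2.2037 0.9066 rad/s, eef=0.3137 0.4016 0.1512 m, u=-9.0434 0.6254 N·m.
t=0.6000 s (step 30): θ=1.3762 -0.9166 rad, qdot=1.6192 0.8674 rad/s, eef=0.3009 0.4309 0.1098 m, u=-9.1921 0.0899 N·m.
t=0.6600 s (step 33): θ=1.4593 -0.8677 rad, qdot=1.1699 0.7573 rad/s, eef=0.2887 0.4518 0.0769 m, u=-9.1601 -0.2795 N·m.
t=0.7200 s (step 36): θ=1.5190 -0.8262 rad, qdot=0.8386 0.6288 rad/s, eef=0.2777 0.4666 0.0516 m, u=-9.0492 -0.5220 N·m.
t=0.7800 s (step 39): θ=1.5617 -0.7922 rad, qdot=0.5992 0.5074 rad/s, eef=0.2685 0.4771 0.0325 m, u=-8.9186 -0.6783 N·m.
t=0.8400 s (step 42): θ=1.5923 -0.7650 rad, qdot=0.4277 0.4028 rad/s, eef=0.2609 0.4847 0.0183 m, u=-8.7973 -0.7793 N·m.
t=0.9000 s (step 45): θ=1.6141 -0.7435 rad, qdot=0.3053 0.3168 rad/s, eef=0.2547 0.4902 0.0078 m, u=-8.6964 -0.8455 N·m.
t=0.9600 s (step 48): θ=1.6296 -0.7267 rad, qdot=0.2181 0.2480 rad/s, eef=0.2498 0.4943 0.0002 m, u=-8.6175 -0.8895 N·m.
t=1.0200 s (step 51): θ=1.6422 -0.7565 rad, qdot=0.2218 -1.7812 rad/s, eef=0.2584 0.4871 -0.0059 m, u=-7.9328 -6.4110 N·m.
t=1.0800 s (step 54): θ=1.6542 -0.9136 rad, qdot=0.1490 -3.3218 rad/s, eef=0.3002 0.4453 -0.0126 m, u=-7.4746 -4.3418 N·m.
t=1.1400 s (step 57): θ=1.6558 -1.1462 rad, qdot=-0.1518 -4.4152 rad/s, eef=0.3495 0.3737 -0.0199 m, u=-6.8040 -3.5484 N·m.
t=1.2000 s (step 60): θ=1.6243 -1.4428 rad, qdot=-1.0848 -5.4931 rad/s, eef=0.3870 0.2716 -0.0288 m, u=-6.1579 -2.3884 N·m.
t=1.2600 s (step 63): θ=1.4847 -1.8085 rad, qdot=-4.1423 -6.7624 rad/s, eef=0.3900 0.1480 -0.0459 m, u=-7.1827 0.3352 N·m.
t=1.3200 s (step 66): θ=1.1045 -2.2409 rad, qdot=-6.4425 -6.9994 rad/s, eef=0.3322 0.0595 -0.1046 m, u=3.4504 6.1254 N·m.
t=1.3800 s (step 69): θ=1.0322 -2.5495 rad, qdot=2.8216 -3.5906 rad/s, eef=0.2557 0.0259 -0.1762 m, u=3.7243 5.9891 N·m.
t=1.4400 s (step 72): θ=1.3038 -2.7252 rad, qdot=5.6029 -2.5612 rad/s, eef=0.2019 -0.0453 -0.2073 m, u=1.1605 3.7282 N·m.
t=1.5000 s (step 75): θ=1.6539 -2.8766 rad, qdot=5.8330 -2.5140 rad/s, eef=0.1513 -0.1331 -0.1962 m, u=-0.3196 2.9980 N·m.
t=1.5600 s (step 78): θ=1.9826 -3.0245 rad, qdot=5.0227 -2.3651 rad/s, eef=0.0991 -0.2049 -0.1535 m, u=-1.0061 2.8730 N·m.
t=1.6200 s (step 81): θ=2.2484 -3.1545 rad, qdot=3.8066 -1.9328 rad/s, eef=0.0519 -0.2476 -0.1023 m, u=-0.9348 2.7642 N·m.
t=1.6800 s (step 84): θ=2.4390 -3.2546 rad, qdot=2.5580 -1.4010 rad/s, eef=0.0153 -0.2672 -0.0605 m, u=-0.3273 2.6043 N·m.
t=1.7000 s (step 85): θ=2.4864 -3.2809 rad, qdot=2.1796 -1.2338 rad/s, eef=0.0056 -0.2706 -0.0499 m.
max |u| (N·m): 20.6873


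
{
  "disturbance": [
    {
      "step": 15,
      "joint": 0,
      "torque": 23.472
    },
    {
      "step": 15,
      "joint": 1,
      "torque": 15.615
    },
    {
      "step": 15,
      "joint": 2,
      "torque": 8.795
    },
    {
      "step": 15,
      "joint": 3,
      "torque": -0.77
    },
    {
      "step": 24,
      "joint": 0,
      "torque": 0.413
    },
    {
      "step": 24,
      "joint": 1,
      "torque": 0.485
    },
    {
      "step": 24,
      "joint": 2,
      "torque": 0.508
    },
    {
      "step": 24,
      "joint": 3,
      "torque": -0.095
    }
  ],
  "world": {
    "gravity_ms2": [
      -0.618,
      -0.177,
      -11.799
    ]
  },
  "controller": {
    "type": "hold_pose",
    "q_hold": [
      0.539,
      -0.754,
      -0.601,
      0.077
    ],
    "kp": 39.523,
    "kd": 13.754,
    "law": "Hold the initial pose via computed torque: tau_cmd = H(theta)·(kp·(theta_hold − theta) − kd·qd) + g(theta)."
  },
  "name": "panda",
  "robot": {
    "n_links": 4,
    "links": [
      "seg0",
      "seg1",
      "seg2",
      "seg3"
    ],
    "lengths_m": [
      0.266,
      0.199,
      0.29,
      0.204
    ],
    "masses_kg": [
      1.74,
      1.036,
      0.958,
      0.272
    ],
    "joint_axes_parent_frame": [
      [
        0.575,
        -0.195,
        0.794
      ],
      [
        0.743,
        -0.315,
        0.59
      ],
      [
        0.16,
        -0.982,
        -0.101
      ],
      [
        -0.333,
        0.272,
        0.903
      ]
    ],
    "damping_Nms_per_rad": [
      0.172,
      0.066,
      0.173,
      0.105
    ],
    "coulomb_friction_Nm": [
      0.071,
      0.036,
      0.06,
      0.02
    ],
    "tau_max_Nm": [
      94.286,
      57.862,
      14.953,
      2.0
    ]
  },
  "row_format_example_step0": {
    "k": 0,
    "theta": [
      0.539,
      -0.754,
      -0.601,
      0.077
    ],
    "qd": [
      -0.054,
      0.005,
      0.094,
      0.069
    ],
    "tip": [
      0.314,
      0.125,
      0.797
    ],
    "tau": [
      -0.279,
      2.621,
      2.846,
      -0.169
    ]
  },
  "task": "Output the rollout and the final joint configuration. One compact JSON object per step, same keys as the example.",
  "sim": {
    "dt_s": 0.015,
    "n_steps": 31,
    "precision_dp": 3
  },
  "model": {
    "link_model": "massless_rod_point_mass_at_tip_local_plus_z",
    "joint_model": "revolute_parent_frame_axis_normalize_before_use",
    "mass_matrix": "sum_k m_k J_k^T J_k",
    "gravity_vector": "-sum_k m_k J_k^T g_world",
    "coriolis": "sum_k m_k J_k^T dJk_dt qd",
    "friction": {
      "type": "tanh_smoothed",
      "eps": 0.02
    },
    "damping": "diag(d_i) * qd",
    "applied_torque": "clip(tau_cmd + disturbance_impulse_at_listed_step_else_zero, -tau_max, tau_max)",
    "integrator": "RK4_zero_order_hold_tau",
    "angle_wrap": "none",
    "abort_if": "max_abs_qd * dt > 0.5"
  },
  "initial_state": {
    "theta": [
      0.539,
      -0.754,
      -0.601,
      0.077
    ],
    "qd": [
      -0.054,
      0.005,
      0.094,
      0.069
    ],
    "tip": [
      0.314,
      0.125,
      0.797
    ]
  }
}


{"k":1,"theta":[0.538,-0.754,-0.6,0.077],"qd":[-0.031,-0.0,0.063,0.05],"tip":[0.314,0.125,0.797],"tau":[-0.301,2.624,2.878,-0.17]}
{"k":2,"theta":[0.538,-0.754,-0.599,0.076],"qd":[-0.018,0.002,0.037,0.05],"tip":[0.314,0.125,0.797],"tau":[-0.316,2.626,2.904,-0.171]}
{"k":3,"theta":[0.538,-0.754,-0.599,0.076],"qd":[-0.011,0.006,0.019,0.054],"tip":[0.313,0.125,0.797],"tau":[-0.324,2.628,2.924,-0.172]}
{"k":4,"theta":[0.538,-0.754,-0.599,0.075],"qd":[-0.006,0.008,0.008,0.06],"tip":[0.313,0.125,0.797],"tau":[-0.328,2.631,2.937,-0.172]}
{"k":5,"theta":[0.538,-0.754,-0.598,0.075],"qd":[-0.004,0.008,0.003,0.065],"tip":[0.313,0.125,0.797],"tau":[-0.33,2.633,2.944,-0.173]}
{"k":6,"theta":[0.538,-0.754,-0.598,0.075],"qd":[-0.003,0.007,0.001,0.068],"tip":[0.313,0.125,0.797],"tau":[-0.33,2.634,2.948,-0.173]}
{"k":7,"theta":[0.538,-0.754,-0.598,0.075],"qd":[-0.002,0.007,-0.0,0.07],"tip":[0.313,0.125,0.797],"tau":[-0.33,2.636,2.95,-0.173]}
{"k":8,"theta":[0.538,-0.754,-0.598,0.074],"qd":[-0.002,0.007,-0.0,0.071],"tip":[0.313,0.125,0.797],"tau":[-0.329,2.637,2.951,-0.173]}
{"k":9,"theta":[0.538,-0.754,-0.598,0.074],"qd":[-0.002,0.007,-0.001,0.071],"tip":[0.313,0.125,0.797],"tau":[-0.329,2.637,2.952,-0.173]}
{"k":10,"theta":[0.538,-0.754,-0.599,0.074],"qd":[-0.002,0.006,-0.001,0.072],"tip":[0.313,0.125,0.797],"tau":[-0.328,2.638,2.953,-0.173]}
{"k":11,"theta":[0.538,-0.754,-0.599,0.074],"qd":[-0.002,0.006,-0.001,0.072],"tip":[0.313,0.125,0.797],"tau":[-0.328,2.638,2.953,-0.173]}
{"k":12,"theta":[0.538,-0.755,-0.599,0.074],"qd":[-0.002,0.006,-0.001,0.072],"tip":[0.313,0.125,0.797],"tau":[-0.328,2.639,2.954,-0.173]}
{"k":13,"theta":[0.538,-0.755,-0.599,0.074],"qd":[-0.002,0.006,-0.001,0.072],"tip":[0.313,0.125,0.797],"tau":[-0.327,2.639,2.954,-0.173]}
{"k":14,"theta":[0.538,-0.755,-0.599,0.073],"qd":[-0.002,0.006,-0.001,0.072],"tip":[0.313,0.125,0.797],"tau":[-0.327,2.64,2.955,-0.173]}
{"k":15,"theta":[0.538,-0.755,-0.599,0.073],"qd":[-0.002,0.006,-0.001,0.072],"tip":[0.313,0.125,0.797],"tau":[23.145,18.255,11.75,-0.943]}
{"k":16,"theta":[0.549,-0.754,-0.599,0.074],"qd":[1.476,0.045,0.006,0.127],"tip":[0.311,0.123,0.799],"tau":[-5.305,-0.693,1.077,-0.009]}
{"k":17,"theta":[0.569,-0.753,-0.599,0.074],"qd":[1.108,0.09,0.013,0.056],"tip":[0.305,0.118,0.802],"tau":[-4.541,-0.215,1.342,-0.031]}
{"k":18,"theta":[0.583,-0.752,-0.598,0.074],"qd":[0.817,0.119,0.014,0.097],"tip":[0.301,0.115,0.804],"tau":[-3.9,0.197,1.582,-0.052]}
{"k":19,"theta":[0.594,-0.75,-0.598,0.075],"qd":[0.59,0.126,0.011,0.09],"tip":[0.298,0.112,0.805],"tau":[-3.361,0.55,1.792,-0.069]}
{"k":20,"theta":[0.601,-0.748,-0.598,0.075],"qd":[0.411,0.121,0.008,0.078],"tip":[0.296,0.11,0.807],"tau":[-2.906,0.853,1.974,-0.084]}
{"k":21,"theta":[0.606,-0.747,-0.598,0.075],"qd":[0.271,0.109,0.006,0.069],"tip":[0.295,0.108,0.808],"tau":[-2.523,1.113,2.131,-0.097]}
{"k":22,"theta":[0.61,-0.745,-0.598,0.075],"qd":[0.162,0.092,0.005,0.063],"tip":[0.293,0.107,0.808],"tau":[-2.199,1.335,2.264,-0.109]}
{"k":23,"theta":[0.611,-0.744,-0.598,0.074],"qd":[0.077,0.074,0.004,0.059],"tip":[0.293,0.106,0.809],"tau":[-1.925,1.524,2.378,-0.118]}
{"k":24,"theta":[0.612,-0.743,-0.598,0.074],"qd":[0.011,0.055,0.004,0.056],"tip":[0.292,0.106,0.809],"tau":[-1.281,2.172,2.982,-0.222]}
{"k":25,"theta":[0.612,-0.743,-0.598,0.07],"qd":[-0.028,0.039,0.025,-0.324],"tip":[0.292,0.105,0.81],"tau":[-1.604,1.721,2.453,-0.119]}
{"k":26,"theta":[0.611,-0.742,-0.597,0.069],"qd":[-0.047,0.011,0.021,-0.049],"tip":[0.292,0.105,0.81],"tau":[-1.45,1.854,2.548,-0.132]}
{"k":27,"theta":[0.611,-0.742,-0.597,0.069],"qd":[-0.063,-0.016,0.01,-0.076],"tip":[0.292,0.106,0.81],"tau":[-1.319,1.962,2.625,-0.138]}
{"k":28,"theta":[0.609,-0.742,-0.597,0.069],"qd":[-0.08,-0.03,0.001,-0.071],"tip":[0.292,0.106,0.81],"tau":[-1.208,2.05,2.686,-0.143]}
{"k":29,"theta":[0.608,-0.743,-0.597,0.069],"qd":[-0.094,-0.038,-0.003,-0.062],"tip":[0.293,0.106,0.809],"tau":[-1.112,2.123,2.734,-0.147]}
{"k":30,"theta":[0.607,-0.743,-0.597,0.069],"qd":[-0.105,-0.045,-0.006,-0.057],"tip":[0.293,0.107,0.809],"tau":[-1.031,2.185,2.772,-0.151]}
{"k":31,"theta":[0.605,-0.744,-0.597,0.07],"qd":[-0.113,-0.051,-0.007,-0.054],"tip":[0.294,0.107,0.809]}
{"summary": "final theta (rad): 0.605 -0.744 -0.597 0.070"}


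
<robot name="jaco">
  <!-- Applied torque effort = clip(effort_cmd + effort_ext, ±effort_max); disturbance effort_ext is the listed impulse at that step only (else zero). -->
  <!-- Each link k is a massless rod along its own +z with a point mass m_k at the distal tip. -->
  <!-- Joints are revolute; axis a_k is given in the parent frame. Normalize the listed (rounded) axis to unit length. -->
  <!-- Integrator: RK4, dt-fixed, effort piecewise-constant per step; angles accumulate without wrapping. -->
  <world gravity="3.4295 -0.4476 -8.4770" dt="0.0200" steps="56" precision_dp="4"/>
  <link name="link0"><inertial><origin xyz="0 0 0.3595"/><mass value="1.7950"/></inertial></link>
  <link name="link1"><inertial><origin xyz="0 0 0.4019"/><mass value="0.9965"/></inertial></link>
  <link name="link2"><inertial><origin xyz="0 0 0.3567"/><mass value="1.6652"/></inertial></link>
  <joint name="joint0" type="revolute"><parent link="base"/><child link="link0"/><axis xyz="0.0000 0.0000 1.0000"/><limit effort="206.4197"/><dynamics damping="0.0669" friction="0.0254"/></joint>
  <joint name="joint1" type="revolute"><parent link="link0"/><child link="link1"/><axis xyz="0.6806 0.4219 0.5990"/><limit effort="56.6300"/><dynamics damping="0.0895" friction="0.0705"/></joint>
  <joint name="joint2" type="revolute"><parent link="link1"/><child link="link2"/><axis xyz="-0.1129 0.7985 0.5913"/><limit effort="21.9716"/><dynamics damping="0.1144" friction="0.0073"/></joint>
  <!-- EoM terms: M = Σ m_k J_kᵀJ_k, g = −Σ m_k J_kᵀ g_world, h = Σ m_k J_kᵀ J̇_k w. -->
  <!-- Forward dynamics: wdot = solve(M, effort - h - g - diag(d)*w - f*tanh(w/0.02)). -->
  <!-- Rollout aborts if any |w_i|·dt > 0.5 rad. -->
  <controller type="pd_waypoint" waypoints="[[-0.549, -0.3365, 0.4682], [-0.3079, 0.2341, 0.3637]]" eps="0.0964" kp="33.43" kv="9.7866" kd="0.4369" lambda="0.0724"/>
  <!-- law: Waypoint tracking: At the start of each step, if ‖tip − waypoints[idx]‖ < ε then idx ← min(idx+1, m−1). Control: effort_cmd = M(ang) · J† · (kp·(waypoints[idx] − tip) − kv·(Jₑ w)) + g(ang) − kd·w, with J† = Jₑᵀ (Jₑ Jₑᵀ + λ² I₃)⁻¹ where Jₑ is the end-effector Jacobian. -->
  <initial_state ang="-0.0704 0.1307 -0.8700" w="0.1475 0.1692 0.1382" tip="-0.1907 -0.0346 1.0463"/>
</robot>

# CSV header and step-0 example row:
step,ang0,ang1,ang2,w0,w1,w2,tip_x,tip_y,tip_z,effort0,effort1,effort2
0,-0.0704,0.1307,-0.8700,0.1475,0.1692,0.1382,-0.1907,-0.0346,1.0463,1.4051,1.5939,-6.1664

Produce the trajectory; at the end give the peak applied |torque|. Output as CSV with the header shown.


step,ang0,ang1,ang2,w0,w1,w2,tip_x,tip_y,tip_z,effort0,effort1,effort2
1,-0.0647,0.1400,-0.8881,0.4624,0.7500,-1.9498,-0.1917,-0.0391,1.0439,0.7931,0.4586,-3.9968
2,-0.0523,0.1590,-0.9419,0.8126,1.1425,-3.4396,-0.1969,-0.0463,1.0361,0.2302,-0.6661,-2.3172
3,-0.0329,0.1844,-1.0211,1.1586,1.4037,-4.5032,-0.2041,-0.0551,1.0241,-0.2588,-1.7769,-1.0093
4,-0.0065,0.2140,-1.1182,1.5029,1.5511,-5.2215,-0.2116,-0.0644,1.0088,-0.6656,-2.9020,0.0057
5,0.0271,0.2452,-1.2265,1.8675,1.5774,-5.6214,-0.2182,-0.0732,0.9912,-0.9841,-4.0780,0.7685
6,0.0685,0.2756,-1.3398,2.2717,1.4642,-5.7048,-0.2229,-0.0809,0.9723,-1.2068,-5.3033,1.2943
7,0.1186,0.3022,-1.4516,2.7186,1.1988,-5.4813,-0.2258,-0.0870,0.9533,-1.3365,-6.4899,1.5937
8,0.1779,0.3221,-1.5565,3.1832,0.7956,-5.0006,-0.2272,-0.0915,0.9354,-1.3964,-7.4669,1.6950
9,0.2462,0.3331,-1.6501,3.6093,0.3047,-4.3599,-0.2283,-0.0948,0.9191,-1.4197,-8.0687,1.6542
10,0.3219,0.3340,-1.7304,3.9260,-0.2014,-3.6745,-0.2300,-0.0973,0.9045,-1.4222,-8.2360,1.5433
11,0.4022,0.3253,-1.7976,4.0811,-0.6571,-3.0388,-0.2330,-0.0996,0.8914,-1.3934,-8.0300,1.4305
12,0.4842,0.3082,-1.8527,4.0938,-1.0517,-2.4797,-0.2379,-0.1020,0.8792,-1.3283,-7.5162,1.3514
13,0.5652,0.2839,-1.8976,3.9873,-1.3796,-2.0055,-0.2447,-0.1047,0.8677,-1.2207,-6.7865,1.3256
14,0.6431,0.2536,-1.9338,3.8005,-1.6478,-1.6079,-0.2534,-0.1078,0.8564,-1.0785,-5.9152,1.3562
15,0.7168,0.2185,-1.9627,3.5713,-1.8663,-1.2740,-0.2638,-0.1115,0.8451,-0.9173,-4.9597,1.4367
16,0.7858,0.1795,-1.9854,3.3289,-2.0434,-0.9921,-0.2754,-0.1157,0.8335,-0.7545,-3.9641,1.5565
17,0.8500,0.1372,-2.0029,3.0919,-2.1854,-0.7521,-0.2882,-0.1203,0.8215,-0.6049,-2.9615,1.7038
18,0.9096,0.0925,-2.0159,2.8706,-2.2966,-0.5465,-0.3016,-0.1254,0.8090,-0.4798,-1.9762,1.8680
19,0.9649,0.0458,-2.0251,2.6694,-2.3800,-0.3692,-0.3155,-0.1309,0.7960,-0.3864,-1.0257,2.0400
20,1.0164,-0.0024,-2.0310,2.4888,-2.4382,-0.2152,-0.3296,-0.1367,0.7825,-0.3287,-0.1219,2.2126
21,1.0645,-0.0514,-2.0339,2.3273,-2.4733,-0.0809,-0.3435,-0.1429,0.7685,-0.3078,0.7270,2.3804
22,1.1095,-0.1010,-2.0344,2.1830,-2.4869,0.0352,-0.3572,-0.1493,0.7541,-0.3228,1.5160,2.5409
23,1.1518,-0.1506,-2.0327,2.0539,-2.4803,0.1326,-0.3705,-0.1559,0.7394,-0.3711,2.2418,2.6937
24,1.1916,-0.2000,-2.0292,1.9359,-2.4569,0.2192,-0.3832,-0.1627,0.7245,-0.4482,2.9034,2.8323
25,1.2292,-0.2487,-2.0241,1.8272,-2.4186,0.2953,-0.3951,-0.1696,0.7095,-0.5494,3.5004,2.9565
26,1.2647,-0.2965,-2.0175,1.7262,-2.3669,0.3613,-0.4064,-0.1765,0.6944,-0.6700,4.0336,3.0666
27,1.2982,-0.3432,-2.0097,1.6316,-2.3037,0.4176,-0.4168,-0.1833,0.6796,-0.8047,4.5049,3.1631
28,1.3299,-0.3885,-2.0009,1.5423,-2.2307,0.4649,-0.4264,-0.1902,0.6649,-0.9488,4.9168,3.2468
29,1.3598,-0.4323,-1.9912,1.4573,-2.1496,0.5036,-0.4352,-0.1969,0.6506,-1.0978,5.2723,3.3184
30,1.3881,-0.4744,-1.9808,1.3761,-2.0622,0.5346,-0.4432,-0.2034,0.6367,-1.2478,5.5752,3.3789
31,1.4149,-0.5147,-1.9698,1.2981,-1.9701,0.5585,-0.4505,-0.2098,0.6233,-1.3956,5.8295,3.4292
32,1.4400,-0.5531,-1.9585,1.2231,-1.8747,0.5761,-0.4571,-0.2160,0.6104,-1.5384,6.0395,3.4702
33,1.4637,-0.5896,-1.9468,1.1508,-1.7775,0.5882,-0.4630,-0.2219,0.5981,-1.6743,6.2095,3.5028
34,1.4860,-0.6242,-1.9350,1.0811,-1.6797,0.5954,-0.4682,-0.2276,0.5865,-1.8017,6.3441,3.5280
35,1.5070,-0.6568,-1.9231,1.0138,-1.5824,0.5987,-0.4729,-0.2331,0.5755,-1.9198,6.4474,3.5466
36,1.5266,-0.6874,-1.9111,0.9491,-1.4865,0.5985,-0.4771,-0.2383,0.5652,-2.0281,6.5238,3.5596
37,1.5449,-0.7162,-1.8991,0.8869,-1.3929,0.5956,-0.4809,-0.2433,0.5555,-2.1264,6.5770,3.5677
38,1.5621,-0.7431,-1.8873,0.8273,-1.3022,0.5905,-0.4842,-0.2480,0.5466,-2.2147,6.6108,3.5718
39,1.5780,-0.7683,-1.8755,0.7702,-1.2149,0.5837,-0.4872,-0.2525,0.5382,-2.2936,6.6285,3.5725
40,1.5929,-0.7918,-1.8639,0.7159,-1.1315,0.5756,-0.4899,-0.2567,0.5305,-2.3633,6.6331,3.5706
41,1.6067,-0.8136,-1.8525,0.6642,-1.0522,0.5665,-0.4922,-0.2607,0.5235,-2.4246,6.6273,3.5666
42,1.6194,-0.8339,-1.8413,0.6152,-0.9771,0.5567,-0.4944,-0.2645,0.5170,-2.4781,6.6135,3.5611
43,1.6313,-0.8527,-1.8302,0.5689,-0.9065,0.5465,-0.4963,-0.2681,0.5110,-15.0625,3.2003,-2.8734
44,1.6381,-0.8631,-1.8362,0.1121,-0.1418,-1.1247,-0.4971,-0.2680,0.5050,-12.3821,3.5724,-1.1106
45,1.6368,-0.8611,-1.8689,-0.2288,0.3246,-2.1224,-0.4963,-0.2619,0.4987,-10.0779,3.9050,-0.0600
46,1.6298,-0.8519,-1.9173,-0.4690,0.5925,-2.6986,-0.4948,-0.2513,0.4924,-8.1242,4.1839,0.5852
47,1.6188,-0.8386,-1.9746,-0.6327,0.7268,-3.0057,-0.4932,-0.2375,0.4865,-6.4832,4.4123,0.9943
48,1.6051,-0.8236,-2.0362,-0.7409,0.7705,-3.1381,-0.4915,-0.2214,0.4810,-5.1138,4.5984,1.2617
49,1.5897,-0.8083,-2.0993,-0.8100,0.7531,-3.1558,-0.4899,-0.2035,0.4759,-3.9753,4.7496,1.4403
50,1.5731,-0.7938,-2.1620,-0.8523,0.6951,-3.0975,-0.4884,-0.1845,0.4713,-3.0305,4.8730,1.5598
51,1.5559,-0.7807,-2.2230,-0.8764,0.6111,-2.9885,-0.4869,-0.1648,0.4670,-2.2468,4.9746,1.6376
52,1.5383,-0.7694,-2.2815,-0.8882,0.5118,-2.8466,-0.4855,-0.1447,0.4631,-1.5962,5.0600,1.6841
53,1.5206,-0.7603,-2.3370,-0.8914,0.4048,-2.6846,-0.4840,-0.1244,0.4594,-1.0555,5.1339,1.7062
54,1.5029,-0.7532,-2.3891,-0.8883,0.2960,-2.5121,-0.4824,-0.1042,0.4559,-0.6056,5.2000,1.7089
55,1.4853,-0.7484,-2.4377,-0.8798,0.1894,-2.3370,-0.4807,-0.0843,0.4526,-0.2305,5.2614,1.6961
56,1.4679,-0.7456,-2.4829,-0.8659,0.0879,-2.1652,-0.4788,-0.0647,0.4494,,,
# max |effort| (N·m): 15.0625
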